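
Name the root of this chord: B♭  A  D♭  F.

Bb

The distinct letter names are Bb, A, Db, F. Arranged as a stack of thirds they read Bb–Db–F–A, so Bb is the root (a Bb minor-major seventh chord).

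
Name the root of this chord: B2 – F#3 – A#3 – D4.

Reordering B, F#, A#, D into stacked thirds gives B–D–F#–A#; the bottom of that stack, B, is the root.

B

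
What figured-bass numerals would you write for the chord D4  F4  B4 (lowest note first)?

The notes D, F, B stack in thirds as B–D–F — a B diminished triad. The bass D is the third, so this is first inversion: figured 6.

6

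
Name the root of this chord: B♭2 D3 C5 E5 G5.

Bb, D, C, E, G are the tones of a C dominant ninth chord (C–E–G–Bb–D), making C the root.

C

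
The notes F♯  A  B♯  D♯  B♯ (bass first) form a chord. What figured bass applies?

4/3

The notes F#, A, B#, D# stack in thirds as B#–D#–F#–A — a B# diminished seventh chord. The bass F# is the fifth, so this is second inversion: figured 4/3.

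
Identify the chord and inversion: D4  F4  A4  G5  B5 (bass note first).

The pitch classes D, F, A, G, B arrange in thirds as G–B–D–F–A: a G dominant ninth chord.
The lowest note is D, the fifth of the chord, so this is second inversion.

G dominant ninth, second inversion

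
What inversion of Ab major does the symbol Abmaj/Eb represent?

Abmaj/Eb means Ab major with Eb in the bass. Eb is the fifth of Ab major (Ab–C–Eb), so this is second inversion.

second inversion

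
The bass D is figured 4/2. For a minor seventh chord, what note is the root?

The figures 4/2 mean the seventh of the chord is in the bass. If D is the seventh of a minor seventh chord, the root is E (chord tones E–G–B–D).

E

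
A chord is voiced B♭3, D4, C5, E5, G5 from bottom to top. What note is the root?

Reordering Bb, D, C, E, G into stacked thirds gives C–E–G–Bb–D; the bottom of that stack, C, is the root.

C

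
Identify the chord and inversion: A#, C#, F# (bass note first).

F# major, first inversion

The pitch classes A#, C#, F# arrange in thirds as F#–A#–C#: an F# major triad.
With the third (A#) in the bass, the chord is in first inversion (figured bass 6).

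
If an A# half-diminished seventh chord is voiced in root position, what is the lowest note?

A#

A# half-diminished seventh is A#–C#–E–G#. Root position places the root in the bass: A#.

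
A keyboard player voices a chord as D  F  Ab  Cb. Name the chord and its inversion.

D diminished seventh, root position

The pitch classes D, F, Ab, Cb arrange in thirds as D–F–Ab–Cb: a D diminished seventh chord.
With the root (D) in the bass, the chord is in root position (figured bass 7).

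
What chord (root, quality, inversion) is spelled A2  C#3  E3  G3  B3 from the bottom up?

The pitch classes A, C#, E, G, B arrange in thirds as A–C#–E–G–B: an A dominant ninth chord.
A is the root of A dominant ninth; root in the bass means root position.

A dominant ninth, root position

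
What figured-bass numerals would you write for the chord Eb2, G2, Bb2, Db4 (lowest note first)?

7

The notes Eb, G, Bb, Db stack in thirds as Eb–G–Bb–Db — an Eb dominant seventh chord. The bass Eb is the root, so this is root position: figured 7.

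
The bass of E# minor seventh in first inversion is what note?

E# minor seventh is E#–G#–B#–D#. First inversion places the third in the bass: G#.

G#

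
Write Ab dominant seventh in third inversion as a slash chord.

Ab7/Gb

Third inversion of Ab dominant seventh has the seventh (Gb) in the bass. As a slash chord: Ab7/Gb.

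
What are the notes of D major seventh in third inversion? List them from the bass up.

Spelling D major seventh: D–F#–A–C#. In third inversion the seventh is bass, giving C#, D, F#, A from the bottom.

C#, D, F#, A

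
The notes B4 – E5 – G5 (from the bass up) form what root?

E

Reordering B, E, G into stacked thirds gives E–G–B; the bottom of that stack, E, is the root.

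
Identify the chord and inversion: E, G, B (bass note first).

E minor, root position

The distinct note names are E, G, B. Stacked in thirds they read E–G–B, which is a minor triad on E.
The lowest note is E, the root of the chord, so this is root position (figured bass 5/3).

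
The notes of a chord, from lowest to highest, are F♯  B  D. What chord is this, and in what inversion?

B minor, second inversion

The pitch classes F#, B, D arrange in thirds as B–D–F#: a B minor triad.
With the fifth (F#) in the bass, the chord is in second inversion (figured bass 6/4).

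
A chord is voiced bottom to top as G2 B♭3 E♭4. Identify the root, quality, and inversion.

Eb major, first inversion

The distinct note names are G, Bb, Eb. Stacked in thirds they read Eb–G–Bb, which is a major triad on Eb.
The lowest note is G, the third of the chord, so this is first inversion (figured bass 6).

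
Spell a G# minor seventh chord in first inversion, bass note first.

B, D#, F#, G#

G# minor seventh is G#–B–D#–F#. First inversion puts the third (B) in the bass, with the remaining tones above: B, D#, F#, G#.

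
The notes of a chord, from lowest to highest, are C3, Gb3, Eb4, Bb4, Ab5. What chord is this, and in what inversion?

Ab dominant ninth, first inversion

The pitch classes C, Gb, Eb, Bb, Ab arrange in thirds as Ab–C–Eb–Gb–Bb: an Ab dominant ninth chord.
C is the third of Ab dominant ninth; third in the bass means first inversion.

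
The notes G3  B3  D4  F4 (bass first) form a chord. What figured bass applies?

The notes G, B, D, F stack in thirds as G–B–D–F — a G dominant seventh chord. The bass G is the root, so this is root position: figured 7.

7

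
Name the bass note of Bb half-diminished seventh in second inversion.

Fb

Bb half-diminished seventh is Bb–Db–Fb–Ab. Second inversion places the fifth in the bass: Fb.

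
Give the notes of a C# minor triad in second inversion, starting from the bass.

G#, C#, E

Spelling C# minor: C#–E–G#. In second inversion the fifth is bass, giving G#, C#, E from the bottom.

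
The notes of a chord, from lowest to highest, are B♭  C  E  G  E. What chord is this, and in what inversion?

The pitch classes Bb, C, E, G arrange in thirds as C–E–G–Bb: a C dominant seventh chord.
Bb is the seventh of C dominant seventh; seventh in the bass means third inversion (figured bass 4/2).

C dominant seventh, third inversion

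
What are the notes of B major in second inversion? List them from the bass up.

The chord tones are B–D#–F#. With the fifth (F#) lowest for second inversion: F#, B, D#.

F#, B, D#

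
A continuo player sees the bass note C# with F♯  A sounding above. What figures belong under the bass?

The notes C#, F#, A stack in thirds as F#–A–C# — an F# minor triad. The bass C# is the fifth, so this is second inversion: figured 6/4.

6/4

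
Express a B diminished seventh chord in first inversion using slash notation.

First inversion of B diminished seventh has the third (D) in the bass. As a slash chord: Bdim7/D.

Bdim7/D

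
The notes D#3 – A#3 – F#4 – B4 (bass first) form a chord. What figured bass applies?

The notes D#, A#, F#, B stack in thirds as B–D#–F#–A# — a B major seventh chord. The bass D# is the third, so this is first inversion: figured 6/5.

6/5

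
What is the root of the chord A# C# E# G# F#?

A#, C#, E#, G#, F# are the tones of an F# major ninth chord (F#–A#–C#–E#–G#), making F# the root.

F#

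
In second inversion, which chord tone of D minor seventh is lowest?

A

D minor seventh is D–F–A–C. Second inversion places the fifth in the bass: A.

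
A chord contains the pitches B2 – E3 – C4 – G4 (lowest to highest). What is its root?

C

Reordering B, E, C, G into stacked thirds gives C–E–G–B; the bottom of that stack, C, is the root.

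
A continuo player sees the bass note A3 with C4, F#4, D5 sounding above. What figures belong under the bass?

The notes A, C, F#, D stack in thirds as D–F#–A–C — a D dominant seventh chord. The bass A is the fifth, so this is second inversion: figured 4/3.

4/3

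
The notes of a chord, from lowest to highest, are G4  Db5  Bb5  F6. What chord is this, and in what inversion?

G half-diminished seventh, root position

The distinct note names are G, Db, Bb, F. Stacked in thirds they read G–Bb–Db–F, which is a half-diminished seventh chord on G.
With the root (G) in the bass, the chord is in root position (figured bass 7).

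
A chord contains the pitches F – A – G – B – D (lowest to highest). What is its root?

The distinct letter names are F, A, G, B, D. Arranged as a stack of thirds they read G–B–D–F–A, so G is the root (a G dominant ninth chord).

G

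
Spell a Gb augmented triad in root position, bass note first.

The chord tones are Gb–Bb–D. With the root (Gb) lowest for root position: Gb, Bb, D.

Gb, Bb, D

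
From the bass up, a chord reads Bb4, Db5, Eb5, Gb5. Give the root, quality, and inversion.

Reducing to letter names: Bb, Db, Eb, Gb. These stack in thirds as Eb–Gb–Bb–Db — an Eb minor seventh chord.
The lowest note is Bb, the fifth of the chord, so this is second inversion (figured bass 4/3).

Eb minor seventh, second inversion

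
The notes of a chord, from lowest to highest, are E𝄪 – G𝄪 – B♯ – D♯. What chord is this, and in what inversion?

The distinct note names are E##, G##, B#, D#. Stacked in thirds they read E##–G##–B#–D#, which is a diminished seventh chord on E##.
With the root (E##) in the bass, the chord is in root position (figured bass 7).

E## diminished seventh, root position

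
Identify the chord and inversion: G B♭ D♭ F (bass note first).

The distinct note names are G, Bb, Db, F. Stacked in thirds they read G–Bb–Db–F, which is a half-diminished seventh chord on G.
The lowest note is G, the root of the chord, so this is root position (figured bass 7).

G half-diminished seventh, root position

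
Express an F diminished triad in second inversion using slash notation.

Second inversion of F diminished has the fifth (Cb) in the bass. As a slash chord: Fdim/Cb.

Fdim/Cb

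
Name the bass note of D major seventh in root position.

In root position the root is lowest. For D major seventh (D–F#–A–C#) that is D.

D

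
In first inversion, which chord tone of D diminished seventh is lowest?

F

The third of D diminished seventh (D–F–Ab–Cb) is F; that is the bass in first inversion.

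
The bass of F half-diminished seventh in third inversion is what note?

Eb

F half-diminished seventh is F–Ab–Cb–Eb. Third inversion places the seventh in the bass: Eb.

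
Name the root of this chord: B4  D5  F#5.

B

Reordering B, D, F# into stacked thirds gives B–D–F#; the bottom of that stack, B, is the root.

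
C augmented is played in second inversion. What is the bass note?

The fifth of C augmented (C–E–G#) is G#; that is the bass in second inversion.

G#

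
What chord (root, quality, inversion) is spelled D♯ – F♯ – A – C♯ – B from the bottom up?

The pitch classes D#, F#, A, C#, B arrange in thirds as B–D#–F#–A–C#: a B dominant ninth chord.
D# is the third of B dominant ninth; third in the bass means first inversion.

B dominant ninth, first inversion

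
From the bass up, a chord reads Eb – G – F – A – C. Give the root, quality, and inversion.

The pitch classes Eb, G, F, A, C arrange in thirds as F–A–C–Eb–G: an F dominant ninth chord.
The lowest note is Eb, the seventh of the chord, so this is third inversion.

F dominant ninth, third inversion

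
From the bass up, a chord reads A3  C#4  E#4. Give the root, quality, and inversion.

The pitch classes A, C#, E# arrange in thirds as A–C#–E#: an A augmented triad.
The lowest note is A, the root of the chord, so this is root position (figured bass 5/3).

A augmented, root position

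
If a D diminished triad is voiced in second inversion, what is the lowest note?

Ab

D diminished is D–F–Ab. Second inversion places the fifth in the bass: Ab.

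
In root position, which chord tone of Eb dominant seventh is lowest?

Eb dominant seventh is Eb–G–Bb–Db. Root position places the root in the bass: Eb.

Eb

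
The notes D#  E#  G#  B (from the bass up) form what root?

E#

The distinct letter names are D#, E#, G#, B. Arranged as a stack of thirds they read E#–G#–B–D#, so E# is the root (an E# half-diminished seventh chord).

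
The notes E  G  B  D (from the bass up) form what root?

E

The distinct letter names are E, G, B, D. Arranged as a stack of thirds they read E–G–B–D, so E is the root (an E minor seventh chord).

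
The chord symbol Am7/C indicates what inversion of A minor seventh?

first inversion

Am7/C means A minor seventh with C in the bass. C is the third of A minor seventh (A–C–E–G), so this is first inversion.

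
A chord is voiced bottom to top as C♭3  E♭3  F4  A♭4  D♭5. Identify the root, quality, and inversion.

The pitch classes Cb, Eb, F, Ab, Db arrange in thirds as Db–F–Ab–Cb–Eb: a Db dominant ninth chord.
With the seventh (Cb) in the bass, the chord is in third inversion.

Db dominant ninth, third inversion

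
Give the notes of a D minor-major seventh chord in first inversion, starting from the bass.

D minor-major seventh is D–F–A–C#. First inversion puts the third (F) in the bass, with the remaining tones above: F, A, C#, D.

F, A, C#, D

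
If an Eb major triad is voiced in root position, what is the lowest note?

The root of Eb major (Eb–G–Bb) is Eb; that is the bass in root position.

Eb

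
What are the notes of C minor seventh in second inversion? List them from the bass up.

G, Bb, C, Eb

The chord tones are C–Eb–G–Bb. With the fifth (G) lowest for second inversion: G, Bb, C, Eb.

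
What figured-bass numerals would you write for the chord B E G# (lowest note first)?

The notes B, E, G# stack in thirds as E–G#–B — an E major triad. The bass B is the fifth, so this is second inversion: figured 6/4.

6/4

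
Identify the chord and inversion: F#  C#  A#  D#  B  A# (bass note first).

B major ninth, second inversion

The pitch classes F#, C#, A#, D#, B arrange in thirds as B–D#–F#–A#–C#: a B major ninth chord.
The lowest note is F#, the fifth of the chord, so this is second inversion.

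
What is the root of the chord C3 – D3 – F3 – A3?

Reordering C, D, F, A into stacked thirds gives D–F–A–C; the bottom of that stack, D, is the root.

D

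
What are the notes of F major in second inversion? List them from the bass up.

C, F, A

F major is F–A–C. Second inversion puts the fifth (C) in the bass, with the remaining tones above: C, F, A.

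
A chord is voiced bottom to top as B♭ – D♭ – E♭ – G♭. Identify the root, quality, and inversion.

Eb minor seventh, second inversion

Reducing to letter names: Bb, Db, Eb, Gb. These stack in thirds as Eb–Gb–Bb–Db — an Eb minor seventh chord.
The lowest note is Bb, the fifth of the chord, so this is second inversion (figured bass 4/3).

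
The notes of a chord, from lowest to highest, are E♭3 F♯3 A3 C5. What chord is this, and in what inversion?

The distinct note names are Eb, F#, A, C. Stacked in thirds they read F#–A–C–Eb, which is a diminished seventh chord on F#.
The lowest note is Eb, the seventh of the chord, so this is third inversion (figured bass 4/2).

F# diminished seventh, third inversion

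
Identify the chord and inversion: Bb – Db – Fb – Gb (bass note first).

The pitch classes Bb, Db, Fb, Gb arrange in thirds as Gb–Bb–Db–Fb: a Gb dominant seventh chord.
The lowest note is Bb, the third of the chord, so this is first inversion (figured bass 6/5).

Gb dominant seventh, first inversion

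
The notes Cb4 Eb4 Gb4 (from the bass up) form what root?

Cb

Reordering Cb, Eb, Gb into stacked thirds gives Cb–Eb–Gb; the bottom of that stack, Cb, is the root.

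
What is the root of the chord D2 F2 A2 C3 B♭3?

Bb

D, F, A, C, Bb are the tones of a Bb major ninth chord (Bb–D–F–A–C), making Bb the root.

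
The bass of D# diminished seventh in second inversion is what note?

A

The fifth of D# diminished seventh (D#–F#–A–C) is A; that is the bass in second inversion.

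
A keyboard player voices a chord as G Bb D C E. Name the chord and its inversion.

C dominant ninth, second inversion

The distinct note names are G, Bb, D, C, E. Stacked in thirds they read C–E–G–Bb–D, which is a dominant ninth chord on C.
G is the fifth of C dominant ninth; fifth in the bass means second inversion.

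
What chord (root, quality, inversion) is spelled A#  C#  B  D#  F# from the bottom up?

B major ninth, third inversion

The pitch classes A#, C#, B, D#, F# arrange in thirds as B–D#–F#–A#–C#: a B major ninth chord.
The lowest note is A#, the seventh of the chord, so this is third inversion.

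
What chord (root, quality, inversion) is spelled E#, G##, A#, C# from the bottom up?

A# minor-major seventh, second inversion

Reducing to letter names: E#, G##, A#, C#. These stack in thirds as A#–C#–E#–G## — an A# minor-major seventh chord.
The lowest note is E#, the fifth of the chord, so this is second inversion (figured bass 4/3).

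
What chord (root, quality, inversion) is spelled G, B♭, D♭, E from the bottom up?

The distinct note names are G, Bb, Db, E. Stacked in thirds they read E–G–Bb–Db, which is a diminished seventh chord on E.
G is the third of E diminished seventh; third in the bass means first inversion (figured bass 6/5).

E diminished seventh, first inversion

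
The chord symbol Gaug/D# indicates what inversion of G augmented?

Gaug/D# means G augmented with D# in the bass. D# is the fifth of G augmented (G–B–D#), so this is second inversion.

second inversion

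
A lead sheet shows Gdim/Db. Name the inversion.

second inversion

Gdim/Db means G diminished with Db in the bass. Db is the fifth of G diminished (G–Bb–Db), so this is second inversion.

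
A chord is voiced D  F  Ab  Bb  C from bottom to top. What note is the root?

Reordering D, F, Ab, Bb, C into stacked thirds gives Bb–D–F–Ab–C; the bottom of that stack, Bb, is the root.

Bb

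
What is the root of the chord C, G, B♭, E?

C

Reordering C, G, Bb, E into stacked thirds gives C–E–G–Bb; the bottom of that stack, C, is the root.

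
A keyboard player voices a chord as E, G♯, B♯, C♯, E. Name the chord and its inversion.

C# minor-major seventh, first inversion

The pitch classes E, G#, B#, C# arrange in thirds as C#–E–G#–B#: a C# minor-major seventh chord.
With the third (E) in the bass, the chord is in first inversion (figured bass 6/5).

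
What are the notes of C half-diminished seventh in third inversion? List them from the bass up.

Spelling C half-diminished seventh: C–Eb–Gb–Bb. In third inversion the seventh is bass, giving Bb, C, Eb, Gb from the bottom.

Bb, C, Eb, Gb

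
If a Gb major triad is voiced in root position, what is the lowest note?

Gb

Gb major is Gb–Bb–Db. Root position places the root in the bass: Gb.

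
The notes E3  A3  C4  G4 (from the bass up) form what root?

A

E, A, C, G are the tones of an A minor seventh chord (A–C–E–G), making A the root.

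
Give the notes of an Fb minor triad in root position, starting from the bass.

Spelling Fb minor: Fb–Abb–Cb. In root position the root is bass, giving Fb, Abb, Cb from the bottom.

Fb, Abb, Cb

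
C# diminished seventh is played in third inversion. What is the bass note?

C# diminished seventh is C#–E–G–Bb. Third inversion places the seventh in the bass: Bb.

Bb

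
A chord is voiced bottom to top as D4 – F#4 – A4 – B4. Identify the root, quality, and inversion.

B minor seventh, first inversion

The pitch classes D, F#, A, B arrange in thirds as B–D–F#–A: a B minor seventh chord.
With the third (D) in the bass, the chord is in first inversion (figured bass 6/5).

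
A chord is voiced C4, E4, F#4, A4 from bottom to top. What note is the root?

Reordering C, E, F#, A into stacked thirds gives F#–A–C–E; the bottom of that stack, F#, is the root.

F#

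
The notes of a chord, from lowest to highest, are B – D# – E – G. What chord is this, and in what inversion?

The distinct note names are B, D#, E, G. Stacked in thirds they read E–G–B–D#, which is a minor-major seventh chord on E.
B is the fifth of E minor-major seventh; fifth in the bass means second inversion (figured bass 4/3).

E minor-major seventh, second inversion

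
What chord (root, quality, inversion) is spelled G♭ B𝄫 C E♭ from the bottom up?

The pitch classes Gb, Bbb, C, Eb arrange in thirds as C–Eb–Gb–Bbb: a C diminished seventh chord.
With the fifth (Gb) in the bass, the chord is in second inversion (figured bass 4/3).

C diminished seventh, second inversion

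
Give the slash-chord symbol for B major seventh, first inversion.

First inversion of B major seventh has the third (D#) in the bass. As a slash chord: Bmaj7/D#.

Bmaj7/D#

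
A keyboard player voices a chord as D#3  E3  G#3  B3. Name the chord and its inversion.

E major seventh, third inversion

Reducing to letter names: D#, E, G#, B. These stack in thirds as E–G#–B–D# — an E major seventh chord.
The lowest note is D#, the seventh of the chord, so this is third inversion (figured bass 4/2).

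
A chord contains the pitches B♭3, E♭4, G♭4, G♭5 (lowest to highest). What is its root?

Bb, Eb, Gb are the tones of an Eb minor triad (Eb–Gb–Bb), making Eb the root.

Eb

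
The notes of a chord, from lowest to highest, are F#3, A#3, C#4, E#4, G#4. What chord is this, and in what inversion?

F# major ninth, root position

The distinct note names are F#, A#, C#, E#, G#. Stacked in thirds they read F#–A#–C#–E#–G#, which is a major ninth chord on F#.
F# is the root of F# major ninth; root in the bass means root position.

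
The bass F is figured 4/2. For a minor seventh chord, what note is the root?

The figures 4/2 mean the seventh of the chord is in the bass. If F is the seventh of a minor seventh chord, the root is G (chord tones G–Bb–D–F).

G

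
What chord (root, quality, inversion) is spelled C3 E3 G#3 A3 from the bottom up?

A minor-major seventh, first inversion

The pitch classes C, E, G#, A arrange in thirds as A–C–E–G#: an A minor-major seventh chord.
C is the third of A minor-major seventh; third in the bass means first inversion (figured bass 6/5).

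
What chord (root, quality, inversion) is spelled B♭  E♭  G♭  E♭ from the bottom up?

Eb minor, second inversion

The distinct note names are Bb, Eb, Gb. Stacked in thirds they read Eb–Gb–Bb, which is a minor triad on Eb.
The lowest note is Bb, the fifth of the chord, so this is second inversion (figured bass 6/4).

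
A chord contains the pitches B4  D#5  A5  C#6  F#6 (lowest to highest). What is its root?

B

B, D#, A, C#, F# are the tones of a B dominant ninth chord (B–D#–F#–A–C#), making B the root.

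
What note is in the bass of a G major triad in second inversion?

D

In second inversion the fifth is lowest. For G major (G–B–D) that is D.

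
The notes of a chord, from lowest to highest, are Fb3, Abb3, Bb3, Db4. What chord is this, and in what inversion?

The distinct note names are Fb, Abb, Bb, Db. Stacked in thirds they read Bb–Db–Fb–Abb, which is a diminished seventh chord on Bb.
With the fifth (Fb) in the bass, the chord is in second inversion (figured bass 4/3).

Bb diminished seventh, second inversion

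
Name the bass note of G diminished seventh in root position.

The root of G diminished seventh (G–Bb–Db–Fb) is G; that is the bass in root position.

G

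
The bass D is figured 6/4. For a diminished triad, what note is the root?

The figures 6/4 mean the fifth of the chord is in the bass. If D is the fifth of a diminished triad, the root is G# (chord tones G#–B–D).

G#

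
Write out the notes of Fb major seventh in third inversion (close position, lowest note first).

Spelling Fb major seventh: Fb–Ab–Cb–Eb. In third inversion the seventh is bass, giving Eb, Fb, Ab, Cb from the bottom.

Eb, Fb, Ab, Cb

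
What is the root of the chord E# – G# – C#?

C#

The distinct letter names are E#, G#, C#. Arranged as a stack of thirds they read C#–E#–G#, so C# is the root (a C# major triad).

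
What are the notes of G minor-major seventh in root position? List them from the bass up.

G, Bb, D, F#

Spelling G minor-major seventh: G–Bb–D–F#. In root position the root is bass, giving G, Bb, D, F# from the bottom.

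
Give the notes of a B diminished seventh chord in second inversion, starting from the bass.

F, Ab, B, D

Spelling B diminished seventh: B–D–F–Ab. In second inversion the fifth is bass, giving F, Ab, B, D from the bottom.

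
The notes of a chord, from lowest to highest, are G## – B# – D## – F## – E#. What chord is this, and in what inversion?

The pitch classes G##, B#, D##, F##, E# arrange in thirds as E#–G##–B#–D##–F##: an E# major ninth chord.
With the third (G##) in the bass, the chord is in first inversion.

E# major ninth, first inversion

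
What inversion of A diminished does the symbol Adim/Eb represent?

Adim/Eb means A diminished with Eb in the bass. Eb is the fifth of A diminished (A–C–Eb), so this is second inversion.

second inversion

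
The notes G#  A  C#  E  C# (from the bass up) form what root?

The distinct letter names are G#, A, C#, E. Arranged as a stack of thirds they read A–C#–E–G#, so A is the root (an A major seventh chord).

A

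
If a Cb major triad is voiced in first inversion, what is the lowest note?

Cb major is Cb–Eb–Gb. First inversion places the third in the bass: Eb.

Eb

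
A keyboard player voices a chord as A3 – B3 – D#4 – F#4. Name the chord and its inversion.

Reducing to letter names: A, B, D#, F#. These stack in thirds as B–D#–F#–A — a B dominant seventh chord.
With the seventh (A) in the bass, the chord is in third inversion (figured bass 4/2).

B dominant seventh, third inversion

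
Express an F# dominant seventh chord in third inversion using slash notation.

Third inversion of F# dominant seventh has the seventh (E) in the bass. As a slash chord: F#7/E.

F#7/E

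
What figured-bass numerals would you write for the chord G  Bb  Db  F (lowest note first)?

7

The notes G, Bb, Db, F stack in thirds as G–Bb–Db–F — a G half-diminished seventh chord. The bass G is the root, so this is root position: figured 7.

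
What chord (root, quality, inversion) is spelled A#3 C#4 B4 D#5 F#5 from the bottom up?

B major ninth, third inversion

Reducing to letter names: A#, C#, B, D#, F#. These stack in thirds as B–D#–F#–A#–C# — a B major ninth chord.
A# is the seventh of B major ninth; seventh in the bass means third inversion.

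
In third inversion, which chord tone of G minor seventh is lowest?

The seventh of G minor seventh (G–Bb–D–F) is F; that is the bass in third inversion.

F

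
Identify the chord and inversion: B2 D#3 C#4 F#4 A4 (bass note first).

B dominant ninth, root position

The distinct note names are B, D#, C#, F#, A. Stacked in thirds they read B–D#–F#–A–C#, which is a dominant ninth chord on B.
B is the root of B dominant ninth; root in the bass means root position.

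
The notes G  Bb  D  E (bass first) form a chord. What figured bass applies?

6/5

The notes G, Bb, D, E stack in thirds as E–G–Bb–D — an E half-diminished seventh chord. The bass G is the third, so this is first inversion: figured 6/5.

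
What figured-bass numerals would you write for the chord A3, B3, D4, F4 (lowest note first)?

The notes A, B, D, F stack in thirds as B–D–F–A — a B half-diminished seventh chord. The bass A is the seventh, so this is third inversion: figured 4/2.

4/2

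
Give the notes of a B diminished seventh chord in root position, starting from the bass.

B diminished seventh is B–D–F–Ab. Root position puts the root (B) in the bass, with the remaining tones above: B, D, F, Ab.

B, D, F, Ab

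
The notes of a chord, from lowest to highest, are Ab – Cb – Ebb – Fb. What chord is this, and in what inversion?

The pitch classes Ab, Cb, Ebb, Fb arrange in thirds as Fb–Ab–Cb–Ebb: an Fb dominant seventh chord.
The lowest note is Ab, the third of the chord, so this is first inversion (figured bass 6/5).

Fb dominant seventh, first inversion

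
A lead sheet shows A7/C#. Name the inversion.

A7/C# means A dominant seventh with C# in the bass. C# is the third of A dominant seventh (A–C#–E–G), so this is first inversion.

first inversion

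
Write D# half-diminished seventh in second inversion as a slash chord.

D#ø7/A

Second inversion of D# half-diminished seventh has the fifth (A) in the bass. As a slash chord: D#ø7/A.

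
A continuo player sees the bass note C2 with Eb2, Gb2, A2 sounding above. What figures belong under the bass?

6/5

The notes C, Eb, Gb, A stack in thirds as A–C–Eb–Gb — an A diminished seventh chord. The bass C is the third, so this is first inversion: figured 6/5.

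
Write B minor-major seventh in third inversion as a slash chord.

Bm(maj7)/A#

Third inversion of B minor-major seventh has the seventh (A#) in the bass. As a slash chord: Bm(maj7)/A#.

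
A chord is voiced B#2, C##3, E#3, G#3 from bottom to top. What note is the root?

C##

Reordering B#, C##, E#, G# into stacked thirds gives C##–E#–G#–B#; the bottom of that stack, C##, is the root.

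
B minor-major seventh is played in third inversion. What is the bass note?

In third inversion the seventh is lowest. For B minor-major seventh (B–D–F#–A#) that is A#.

A#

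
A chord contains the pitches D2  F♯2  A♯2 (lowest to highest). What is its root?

D

D, F#, A# are the tones of a D augmented triad (D–F#–A#), making D the root.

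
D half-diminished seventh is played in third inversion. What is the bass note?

In third inversion the seventh is lowest. For D half-diminished seventh (D–F–Ab–C) that is C.

C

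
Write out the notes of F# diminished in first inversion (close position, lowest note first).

A, C, F#

The chord tones are F#–A–C. With the third (A) lowest for first inversion: A, C, F#.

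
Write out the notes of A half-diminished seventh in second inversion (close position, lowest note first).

Spelling A half-diminished seventh: A–C–Eb–G. In second inversion the fifth is bass, giving Eb, G, A, C from the bottom.

Eb, G, A, C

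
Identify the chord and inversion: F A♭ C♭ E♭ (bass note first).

Reducing to letter names: F, Ab, Cb, Eb. These stack in thirds as F–Ab–Cb–Eb — an F half-diminished seventh chord.
With the root (F) in the bass, the chord is in root position (figured bass 7).

F half-diminished seventh, root position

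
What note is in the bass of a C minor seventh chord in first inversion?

Eb

In first inversion the third is lowest. For C minor seventh (C–Eb–G–Bb) that is Eb.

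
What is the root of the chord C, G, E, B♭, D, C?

C

C, G, E, Bb, D are the tones of a C dominant ninth chord (C–E–G–Bb–D), making C the root.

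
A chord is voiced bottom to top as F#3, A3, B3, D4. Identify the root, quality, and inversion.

The distinct note names are F#, A, B, D. Stacked in thirds they read B–D–F#–A, which is a minor seventh chord on B.
The lowest note is F#, the fifth of the chord, so this is second inversion (figured bass 4/3).

B minor seventh, second inversion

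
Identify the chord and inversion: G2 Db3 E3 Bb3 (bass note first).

E diminished seventh, first inversion

The distinct note names are G, Db, E, Bb. Stacked in thirds they read E–G–Bb–Db, which is a diminished seventh chord on E.
With the third (G) in the bass, the chord is in first inversion (figured bass 6/5).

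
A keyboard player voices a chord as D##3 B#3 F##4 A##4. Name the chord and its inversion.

B# major seventh, first inversion

The pitch classes D##, B#, F##, A## arrange in thirds as B#–D##–F##–A##: a B# major seventh chord.
With the third (D##) in the bass, the chord is in first inversion (figured bass 6/5).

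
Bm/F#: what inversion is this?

Bm/F# means B minor with F# in the bass. F# is the fifth of B minor (B–D–F#), so this is second inversion.

second inversion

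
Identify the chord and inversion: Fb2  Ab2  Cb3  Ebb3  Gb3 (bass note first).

Reducing to letter names: Fb, Ab, Cb, Ebb, Gb. These stack in thirds as Fb–Ab–Cb–Ebb–Gb — an Fb dominant ninth chord.
With the root (Fb) in the bass, the chord is in root position.

Fb dominant ninth, root position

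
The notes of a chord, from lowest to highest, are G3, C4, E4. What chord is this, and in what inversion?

C major, second inversion

Reducing to letter names: G, C, E. These stack in thirds as C–E–G — a C major triad.
G is the fifth of C major; fifth in the bass means second inversion (figured bass 6/4).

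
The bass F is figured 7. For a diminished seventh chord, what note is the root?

The figures 7 mean the root of the chord is in the bass. If F is the root of a diminished seventh chord, the root is F (chord tones F–Ab–Cb–Ebb).

F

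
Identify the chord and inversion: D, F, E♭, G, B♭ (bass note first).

Eb major ninth, third inversion

The distinct note names are D, F, Eb, G, Bb. Stacked in thirds they read Eb–G–Bb–D–F, which is a major ninth chord on Eb.
With the seventh (D) in the bass, the chord is in third inversion.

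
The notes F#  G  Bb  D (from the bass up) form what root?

Reordering F#, G, Bb, D into stacked thirds gives G–Bb–D–F#; the bottom of that stack, G, is the root.

G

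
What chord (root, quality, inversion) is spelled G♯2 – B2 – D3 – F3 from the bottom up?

Reducing to letter names: G#, B, D, F. These stack in thirds as G#–B–D–F — a G# diminished seventh chord.
With the root (G#) in the bass, the chord is in root position (figured bass 7).

G# diminished seventh, root position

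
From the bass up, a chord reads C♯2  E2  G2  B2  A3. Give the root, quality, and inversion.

The pitch classes C#, E, G, B, A arrange in thirds as A–C#–E–G–B: an A dominant ninth chord.
The lowest note is C#, the third of the chord, so this is first inversion.

A dominant ninth, first inversion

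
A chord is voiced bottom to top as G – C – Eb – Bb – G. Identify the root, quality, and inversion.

C minor seventh, second inversion

Reducing to letter names: G, C, Eb, Bb. These stack in thirds as C–Eb–G–Bb — a C minor seventh chord.
The lowest note is G, the fifth of the chord, so this is second inversion (figured bass 4/3).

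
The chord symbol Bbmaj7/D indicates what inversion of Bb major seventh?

Bbmaj7/D means Bb major seventh with D in the bass. D is the third of Bb major seventh (Bb–D–F–A), so this is first inversion.

first inversion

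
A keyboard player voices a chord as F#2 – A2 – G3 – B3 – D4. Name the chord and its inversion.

G major ninth, third inversion

The distinct note names are F#, A, G, B, D. Stacked in thirds they read G–B–D–F#–A, which is a major ninth chord on G.
The lowest note is F#, the seventh of the chord, so this is third inversion.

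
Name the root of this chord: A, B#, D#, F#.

Reordering A, B#, D#, F# into stacked thirds gives B#–D#–F#–A; the bottom of that stack, B#, is the root.

B#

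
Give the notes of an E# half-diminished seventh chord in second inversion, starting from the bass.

B, D#, E#, G#

The chord tones are E#–G#–B–D#. With the fifth (B) lowest for second inversion: B, D#, E#, G#.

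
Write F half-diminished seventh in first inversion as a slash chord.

Fø7/Ab

First inversion of F half-diminished seventh has the third (Ab) in the bass. As a slash chord: Fø7/Ab.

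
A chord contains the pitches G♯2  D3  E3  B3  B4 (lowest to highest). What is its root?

E

Reordering G#, D, E, B into stacked thirds gives E–G#–B–D; the bottom of that stack, E, is the root.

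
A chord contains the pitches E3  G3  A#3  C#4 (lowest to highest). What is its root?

A#

The distinct letter names are E, G, A#, C#. Arranged as a stack of thirds they read A#–C#–E–G, so A# is the root (an A# diminished seventh chord).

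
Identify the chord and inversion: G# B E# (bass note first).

Reducing to letter names: G#, B, E#. These stack in thirds as E#–G#–B — an E# diminished triad.
With the third (G#) in the bass, the chord is in first inversion (figured bass 6).

E# diminished, first inversion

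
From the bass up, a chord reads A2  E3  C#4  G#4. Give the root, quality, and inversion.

A major seventh, root position

The pitch classes A, E, C#, G# arrange in thirds as A–C#–E–G#: an A major seventh chord.
With the root (A) in the bass, the chord is in root position (figured bass 7).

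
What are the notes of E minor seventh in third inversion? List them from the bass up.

The chord tones are E–G–B–D. With the seventh (D) lowest for third inversion: D, E, G, B.

D, E, G, B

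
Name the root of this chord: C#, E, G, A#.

A#

The distinct letter names are C#, E, G, A#. Arranged as a stack of thirds they read A#–C#–E–G, so A# is the root (an A# diminished seventh chord).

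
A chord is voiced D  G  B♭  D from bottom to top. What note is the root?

D, G, Bb are the tones of a G minor triad (G–Bb–D), making G the root.

G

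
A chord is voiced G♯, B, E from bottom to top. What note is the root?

Reordering G#, B, E into stacked thirds gives E–G#–B; the bottom of that stack, E, is the root.

E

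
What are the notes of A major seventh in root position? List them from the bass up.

Spelling A major seventh: A–C#–E–G#. In root position the root is bass, giving A, C#, E, G# from the bottom.

A, C#, E, G#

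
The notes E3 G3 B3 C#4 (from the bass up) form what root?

Reordering E, G, B, C# into stacked thirds gives C#–E–G–B; the bottom of that stack, C#, is the root.

C#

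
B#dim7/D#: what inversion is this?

B#dim7/D# means B# diminished seventh with D# in the bass. D# is the third of B# diminished seventh (B#–D#–F#–A), so this is first inversion.

first inversion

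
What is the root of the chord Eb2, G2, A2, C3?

Eb, G, A, C are the tones of an A half-diminished seventh chord (A–C–Eb–G), making A the root.

A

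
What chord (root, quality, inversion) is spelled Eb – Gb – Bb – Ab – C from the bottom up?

Ab dominant ninth, second inversion

The distinct note names are Eb, Gb, Bb, Ab, C. Stacked in thirds they read Ab–C–Eb–Gb–Bb, which is a dominant ninth chord on Ab.
The lowest note is Eb, the fifth of the chord, so this is second inversion.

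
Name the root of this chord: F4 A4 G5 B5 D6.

G

F, A, G, B, D are the tones of a G dominant ninth chord (G–B–D–F–A), making G the root.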